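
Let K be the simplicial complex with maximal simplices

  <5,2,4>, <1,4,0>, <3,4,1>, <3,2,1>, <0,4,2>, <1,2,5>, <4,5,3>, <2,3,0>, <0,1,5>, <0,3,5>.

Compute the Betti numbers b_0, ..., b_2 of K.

b_0 = 1, b_1 = 0, b_2 = 0.

K has 6 vertices, 15 edges, 10 triangles.
rank ∂_0 = 0, rank ∂_1 = 5 ⇒ b_0 = 6 − 0 − 5 = 1; all invariant factors of ∂_1 are 1 so no torsion. So H_0 ≅ Z.
rank ∂_1 = 5, rank ∂_2 = 10 ⇒ b_1 = 15 − 5 − 10 = 0; ∂_2 has invariant factor(s) [2] giving torsion. So H_1 ≅ Z/2.
rank ∂_2 = 10, rank ∂_3 = 0 ⇒ b_2 = 10 − 10 − 0 = 0. So H_2 ≅ 0.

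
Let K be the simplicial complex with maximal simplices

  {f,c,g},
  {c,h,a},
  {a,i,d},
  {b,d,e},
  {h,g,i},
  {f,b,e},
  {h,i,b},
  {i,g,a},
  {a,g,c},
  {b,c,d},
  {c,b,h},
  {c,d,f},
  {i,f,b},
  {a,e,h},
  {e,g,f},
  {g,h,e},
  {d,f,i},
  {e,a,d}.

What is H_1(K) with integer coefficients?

H_1 = Z ⊕ Z_2.

K has 9 vertices, 27 edges, 18 triangles.
rank ∂_1 = 8, rank ∂_2 = 18 ⇒ b_1 = 27 − 8 − 18 = 1; ∂_2 has invariant factor(s) [2] giving torsion. So H_1 ≅ Z ⊕ Z_2.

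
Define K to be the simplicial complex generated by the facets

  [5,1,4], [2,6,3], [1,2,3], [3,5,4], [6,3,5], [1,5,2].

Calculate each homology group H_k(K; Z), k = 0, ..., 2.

H_0 = Z,  H_1 = Z,  H_2 = 0.

Order the vertices as 1 < 2 < 3 < 4 < 5 < 6. Listing each simplex with vertices in this order, K has dimension 2 with simplices:

  0-simplices (6): [1], [2], [3], [4], [5], [6]
  1-simplices (12): [1,2], [1,3], [1,4], [1,5], [2,3], [2,5], [2,6], [3,4], [3,5], [3,6], [4,5], [5,6]
  2-simplices (6): [1,2,3], [1,2,5], [1,4,5], [2,3,6], [3,4,5], [3,5,6]

giving chain groups C_0 ≅ Z^6, C_1 ≅ Z^12, C_2 ≅ Z^6.

The boundary map ∂_1: C_1 → C_0 maps an edge to its endpoints' difference, ∂[p,q] = q − p. For instance
  ∂[4,5] = [5] − [4].
This gives a 6×12 integer matrix of rank 5; reducing to Smith normal form yields diagonal entries (1,1,1,1,1).

Boundary ∂_2: C_2 → C_1 sends each 2-simplex [p,q,r] to [q,r] − [p,r] + [p,q]. For instance
  ∂[2,3,6] = [3,6] − [2,6] + [2,3],
  ∂[1,2,5] = [2,5] − [1,5] + [1,2].
As a 12×6 matrix over Z this has rank 6, with invariant factors (1,1,1,1,1,1).

Computing H_k = (kernel of ∂_k) / (image of ∂_{k+1}):

  H_0: rank C_0 − rank ∂_1 = 6 − 5 = 1, and the invariant factors of ∂_1 are all 1, so H_0 = Z.
  H_1: rank ker ∂_1 − rank ∂_2 = (12 − 5) − 6 = 1, and the invariant factors of ∂_2 are all 1, so H_1 = Z.
  H_2: rank ker ∂_2 − rank ∂_3 = (6 − 6) − 0 = 0, and there is no ∂_3, so H_2 = 0.

As a check, the Euler characteristic is 6 − 12 + 6 = 0, which agrees with 1 − 1 + 0 = 0.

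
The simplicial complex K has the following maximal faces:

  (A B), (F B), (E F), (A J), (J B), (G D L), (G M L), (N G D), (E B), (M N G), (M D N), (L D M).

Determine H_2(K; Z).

Fix the vertex order A < B < D < E < F < G < J < L < M < N and write every simplex with vertices in increasing order. Then dim K = 2 and the simplices of K are:

  0-simplices (10): A, B, D, E, F, G, J, L, M, N
  1-simplices (15): AB, AJ, BE, BF, BJ, DG, DL, DM, DN, EF, GL, GM, GN, LM, MN
  2-simplices (6): DGL, DGN, DLM, DMN, GLM, GMN

Hence C_0 ≅ Z^10, C_1 ≅ Z^15, C_2 ≅ Z^6.

The boundary map ∂_1: C_1 → C_0 sends each edge [p,q] (with p < q) to q − p.
As a 10×15 matrix over Z this has rank 8, with invariant factors (1,1,1,1,1,1,1,1).

The boundary map ∂_2: C_2 → C_1 sends each 2-simplex [p,q,r] to [q,r] − [p,r] + [p,q]. For instance
  ∂GMN = MN − GN + GM,
  ∂DGN = GN − DN + DG.
The resulting 15×6 matrix has rank 5, and its Smith normal form has invariant factors (1,1,1,1,1).

Computing H_k = (kernel of ∂_k) / (image of ∂_{k+1}):

  H_2: rank ker ∂_2 − rank ∂_3 = (6 − 5) − 0 = 1, and there is no ∂_3, so H_2 = Z.

(K is a triangulation of the disjoint union of the 2-sphere S^2 and a wedge of 2 circles.)

H_2 ≅ Z.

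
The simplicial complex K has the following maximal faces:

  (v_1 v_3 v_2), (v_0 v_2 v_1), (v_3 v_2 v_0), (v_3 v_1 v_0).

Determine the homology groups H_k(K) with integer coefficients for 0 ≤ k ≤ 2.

We work with the vertex ordering v_0 < v_1 < v_2 < v_3. The simplices of K, each written with vertices in increasing order, are:

  0-simplices (4): [v_0], [v_1], [v_2], [v_3]
  1-simplices (6): [v_0,v_1], [v_0,v_2], [v_0,v_3], [v_1,v_2], [v_1,v_3], [v_2,v_3]
  2-simplices (4): [v_0,v_1,v_2], [v_0,v_1,v_3], [v_0,v_2,v_3], [v_1,v_2,v_3]

so the chain groups are C_0 ≅ Z^4, C_1 ≅ Z^6, C_2 ≅ Z^4.

The boundary map ∂_1: C_1 → C_0 sends each edge [p,q] (with p < q) to q − p.
The 4×6 boundary matrix has rank 3 and Smith normal form diag(1,1,1).

The boundary map ∂_2: C_2 → C_1 acts by ∂[p,q,r] = [q,r] − [p,r] + [p,q]. For instance
  ∂[v_0,v_2,v_3] = [v_2,v_3] − [v_0,v_3] + [v_0,v_2],
  ∂[v_1,v_2,v_3] = [v_2,v_3] − [v_1,v_3] + [v_1,v_2].
The resulting 6×4 matrix has rank 3, and its Smith normal form has invariant factors (1,1,1).

Now H_k = ker ∂_k / im ∂_{k+1}, so:

  H_0: rank C_0 − rank ∂_1 = 4 − 3 = 1, and the invariant factors of ∂_1 are all 1, so H_0 ≅ Z.
  H_1: rank ker ∂_1 − rank ∂_2 = (6 − 3) − 3 = 0, and the invariant factors of ∂_2 are all 1, so H_1 ≅ 0.
  H_2: rank ker ∂_2 − rank ∂_3 = (4 − 3) − 0 = 1, and there is no ∂_3, so H_2 ≅ Z.

H_0 ≅ Z,  H_1 = 0,  H_2 ≅ Z.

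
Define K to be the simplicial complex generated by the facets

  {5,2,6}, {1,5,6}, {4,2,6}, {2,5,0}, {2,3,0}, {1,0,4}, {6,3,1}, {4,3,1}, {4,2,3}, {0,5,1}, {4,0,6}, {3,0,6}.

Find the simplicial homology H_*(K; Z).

K has 7 vertices, 18 edges, 12 triangles.
rank ∂_0 = 0, rank ∂_1 = 6 ⇒ b_0 = 7 − 0 − 6 = 1; all invariant factors of ∂_1 are 1 so no torsion. So H_0 = Z.
rank ∂_1 = 6, rank ∂_2 = 12 ⇒ b_1 = 18 − 6 − 12 = 0; ∂_2 has invariant factor(s) [2] giving torsion. So H_1 = Z/2.
rank ∂_2 = 12, rank ∂_3 = 0 ⇒ b_2 = 12 − 12 − 0 = 0. So H_2 = 0.

H_0 = Z,  H_1 = Z/2,  H_2 = 0.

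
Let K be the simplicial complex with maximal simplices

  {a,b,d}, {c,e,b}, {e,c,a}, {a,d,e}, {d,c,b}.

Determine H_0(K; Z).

H_0 ≅ Z.

Order the vertices as a < b < c < d < e. Listing each simplex with vertices in this order, K has dimension 2 with simplices:

  0-simplices (5): a, b, c, d, e
  1-simplices (10): ab, ac, ad, ae, bc, bd, be, cd, ce, de
  2-simplices (5): abd, ace, ade, bcd, bce

giving chain groups C_0 ≅ Z^5, C_1 ≅ Z^10, C_2 ≅ Z^5.

∂_1: C_1 → C_0 sends each edge [p,q] (with p < q) to q − p. For instance
  ∂ae = e − a.
As a 5×10 matrix over Z this has rank 4, with invariant factors (1,1,1,1).

∂_2: C_2 → C_1 sends each 2-simplex [p,q,r] to [q,r] − [p,r] + [p,q]. For instance
  ∂bce = ce − be + bc,
  ∂ace = ce − ae + ac.
As a 10×5 matrix over Z this has rank 5, with invariant factors (1,1,1,1,1).

Reading off H_k = ker ∂_k / im ∂_{k+1}:

  H_0: rank C_0 − rank ∂_1 = 5 − 4 = 1, and the invariant factors of ∂_1 are all 1, so H_0 ≅ Z.

(K is a triangulation of the Möbius band.)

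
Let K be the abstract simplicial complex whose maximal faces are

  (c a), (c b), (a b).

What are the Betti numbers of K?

K has 3 vertices, 3 edges.
rank ∂_0 = 0, rank ∂_1 = 2 ⇒ b_0 = 3 − 0 − 2 = 1; all invariant factors of ∂_1 are 1 so no torsion. So H_0 ≅ Z.
rank ∂_1 = 2, rank ∂_2 = 0 ⇒ b_1 = 3 − 2 − 0 = 1. So H_1 ≅ Z.

b_0 = 1, b_1 = 1.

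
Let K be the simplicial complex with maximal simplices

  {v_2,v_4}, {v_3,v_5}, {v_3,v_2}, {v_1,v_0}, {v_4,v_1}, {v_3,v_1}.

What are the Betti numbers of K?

b_0 = 1, b_1 = 1.

We work with the vertex ordering v_0 < v_1 < v_2 < v_3 < v_4 < v_5. The simplices of K, each written with vertices in increasing order, are:

  0-simplices (6): [v_0], [v_1], [v_2], [v_3], [v_4], [v_5]
  1-simplices (6): [v_0,v_1], [v_1,v_3], [v_1,v_4], [v_2,v_3], [v_2,v_4], [v_3,v_5]

so the chain groups are C_0 ≅ Z^6, C_1 ≅ Z^6.

The boundary map ∂_1: C_1 → C_0 sends each edge [p,q] (with p < q) to q − p. For instance
  ∂[v_2,v_4] = [v_4] − [v_2].
The resulting 6×6 matrix has rank 5, and its Smith normal form has invariant factors (1,1,1,1,1).

From H_k ≅ ker(∂_k) / im(∂_{k+1}) we obtain:

  H_0: rank C_0 − rank ∂_1 = 6 − 5 = 1, and the invariant factors of ∂_1 are all 1, so H_0 ≅ Z.
  H_1: rank ker ∂_1 − rank ∂_2 = (6 − 5) − 0 = 1, and there is no ∂_2, so H_1 ≅ Z.

As a check, the Euler characteristic is 6 − 6 = 0, which agrees with 1 − 1 = 0.

Hence the Betti numbers are b_0 = 1, b_1 = 1.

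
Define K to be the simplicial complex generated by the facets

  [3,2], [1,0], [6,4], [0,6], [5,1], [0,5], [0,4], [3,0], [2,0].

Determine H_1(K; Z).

K has 7 vertices, 9 edges.
rank ∂_1 = 6, rank ∂_2 = 0 ⇒ b_1 = 9 − 6 − 0 = 3. So H_1 ≅ Z^3.

H_1 = Z^3.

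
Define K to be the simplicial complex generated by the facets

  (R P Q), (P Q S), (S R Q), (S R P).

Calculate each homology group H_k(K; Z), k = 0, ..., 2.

Take the total order P < Q < R < S on the vertex set. Then K (dimension 2) consists of the simplices:

  0-simplices (4): P, Q, R, S
  1-simplices (6): PQ, PR, PS, QR, QS, RS
  2-simplices (4): PQR, PQS, PRS, QRS

so the chain groups are C_0 ≅ Z^4, C_1 ≅ Z^6, C_2 ≅ Z^4.

The boundary map ∂_1: C_1 → C_0 is given by ∂[p,q] = [q] − [p]. For instance
  ∂PQ = Q − P.
This gives a 4×6 integer matrix of rank 3; reducing to Smith normal form yields diagonal entries (1,1,1).

∂_2: C_2 → C_1 acts by ∂[p,q,r] = [q,r] − [p,r] + [p,q]. For instance
  ∂QRS = RS − QS + QR,
  ∂PRS = RS − PS + PR.
The 6×4 boundary matrix has rank 3 and Smith normal form diag(1,1,1).

Now H_k = ker ∂_k / im ∂_{k+1}, so:

  H_0: rank C_0 − rank ∂_1 = 4 − 3 = 1, and the invariant factors of ∂_1 are all 1, so H_0 = Z.
  H_1: rank ker ∂_1 − rank ∂_2 = (6 − 3) − 3 = 0, and the invariant factors of ∂_2 are all 1, so H_1 = 0.
  H_2: rank ker ∂_2 − rank ∂_3 = (4 − 3) − 0 = 1, and there is no ∂_3, so H_2 = Z.

(K is a triangulation of the 2-sphere S^2.)

H_0 = Z,  H_1 = 0,  H_2 = Z.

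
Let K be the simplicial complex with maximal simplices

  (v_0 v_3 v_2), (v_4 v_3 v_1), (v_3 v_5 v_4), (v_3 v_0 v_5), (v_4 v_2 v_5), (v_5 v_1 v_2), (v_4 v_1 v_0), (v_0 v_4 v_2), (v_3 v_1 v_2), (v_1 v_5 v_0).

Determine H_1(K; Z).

Fix the vertex order v_0 < v_1 < v_2 < v_3 < v_4 < v_5 and write every simplex with vertices in increasing order. Then dim K = 2 and the simplices of K are:

  0-simplices (6): [v_0], [v_1], [v_2], [v_3], [v_4], [v_5]
  1-simplices (15): (15 of them)
  2-simplices (10): [v_0,v_1,v_4], [v_0,v_1,v_5], [v_0,v_2,v_3], [v_0,v_2,v_4], [v_0,v_3,v_5], [v_1,v_2,v_3], [v_1,v_2,v_5], [v_1,v_3,v_4], [v_2,v_4,v_5], [v_3,v_4,v_5]

so the chain groups are C_0 ≅ Z^6, C_1 ≅ Z^15, C_2 ≅ Z^10.

The boundary map ∂_1: C_1 → C_0 maps an edge to its endpoints' difference, ∂[p,q] = q − p. For instance
  ∂[v_3,v_5] = [v_5] − [v_3].
The resulting 6×15 matrix has rank 5, and its Smith normal form has invariant factors (1,1,1,1,1).

Boundary ∂_2: C_2 → C_1 maps a triangle to the signed sum of its edges. For instance
  ∂[v_1,v_2,v_3] = [v_2,v_3] − [v_1,v_3] + [v_1,v_2],
  ∂[v_3,v_4,v_5] = [v_4,v_5] − [v_3,v_5] + [v_3,v_4].
The 15×10 boundary matrix has rank 10 and Smith normal form diag(1,1,1,1,1,1,1,1,1,2).

Now H_k = ker ∂_k / im ∂_{k+1}, so:

  H_1: rank ker ∂_1 − rank ∂_2 = (15 − 5) − 10 = 0, and ∂_2 has invariant factor 2 > 1, so H_1 ≅ Z/2.

H_1 = Z/2.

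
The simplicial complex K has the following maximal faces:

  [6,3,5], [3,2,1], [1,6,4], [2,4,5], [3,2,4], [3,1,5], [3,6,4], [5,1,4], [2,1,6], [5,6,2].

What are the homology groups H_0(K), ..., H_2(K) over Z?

H_0 = Z,  H_1 = Z/2Z,  H_2 = 0.

Take the total order 1 < 2 < 3 < 4 < 5 < 6 on the vertex set. Then K (dimension 2) consists of the simplices:

  0-simplices (6): [1], [2], [3], [4], [5], [6]
  1-simplices (15): [1,2], [1,3], [1,4], [1,5], [1,6], [2,3], [2,4], [2,5], [2,6], [3,4], [3,5], [3,6], [4,5], [4,6], [5,6]
  2-simplices (10): [1,2,3], [1,2,6], [1,3,5], [1,4,5], [1,4,6], [2,3,4], [2,4,5], [2,5,6], [3,4,6], [3,5,6]

giving chain groups C_0 ≅ Z^6, C_1 ≅ Z^15, C_2 ≅ Z^10.

Boundary ∂_1: C_1 → C_0 is given by ∂[p,q] = [q] − [p]. For instance
  ∂[1,6] = [6] − [1].
The 6×15 boundary matrix has rank 5 and Smith normal form diag(1,1,1,1,1).

Boundary ∂_2: C_2 → C_1 maps a triangle to the signed sum of its edges. For instance
  ∂[2,3,4] = [3,4] − [2,4] + [2,3],
  ∂[1,2,3] = [2,3] − [1,3] + [1,2].
The 15×10 boundary matrix has rank 10 and Smith normal form diag(1,1,1,1,1,1,1,1,1,2).

Reading off H_k = ker ∂_k / im ∂_{k+1}:

  H_0: rank C_0 − rank ∂_1 = 6 − 5 = 1, and the invariant factors of ∂_1 are all 1, so H_0 ≅ Z.
  H_1: rank ker ∂_1 − rank ∂_2 = (15 − 5) − 10 = 0, and ∂_2 has invariant factor 2 > 1, so H_1 ≅ Z/2Z.
  H_2: rank ker ∂_2 − rank ∂_3 = (10 − 10) − 0 = 0, and there is no ∂_3, so H_2 ≅ 0.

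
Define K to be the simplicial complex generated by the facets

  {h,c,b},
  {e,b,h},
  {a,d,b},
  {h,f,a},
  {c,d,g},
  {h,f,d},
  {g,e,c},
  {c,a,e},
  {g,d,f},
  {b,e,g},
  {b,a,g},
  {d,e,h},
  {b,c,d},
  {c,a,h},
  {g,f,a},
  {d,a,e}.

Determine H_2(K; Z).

H_2 ≅ Z.

Fix the vertex order a < b < c < d < e < f < g < h and write every simplex with vertices in increasing order. Then dim K = 2 and the simplices of K are:

  0-simplices (8): a, b, c, d, e, f, g, h
  1-simplices (24): ab, ac, ad, ae, af, ag, ah, bc, bd, be, bg, bh, cd, ce, cg, ch, de, df, dg, dh, eg, eh, fg, fh
  2-simplices (16): abd, abg, ace, ach, ade, afg, afh, bcd, bch, beg, beh, cdg, ceg, deh, dfg, dfh

Hence C_0 ≅ Z^8, C_1 ≅ Z^24, C_2 ≅ Z^16.

The boundary map ∂_1: C_1 → C_0 sends each edge [p,q] (with p < q) to q − p. For instance
  ∂ac = c − a.
The 8×24 boundary matrix has rank 7 and Smith normal form diag(1,1,1,1,1,1,1).

The boundary map ∂_2: C_2 → C_1 sends each 2-simplex [p,q,r] to [q,r] − [p,r] + [p,q]. For instance
  ∂bcd = cd − bd + bc,
  ∂ach = ch − ah + ac.
As a 24×16 matrix over Z this has rank 15, with invariant factors (1,1,1,1,1,1,1,1,1,1,1,1,1,1,1).

Now H_k = ker ∂_k / im ∂_{k+1}, so:

  H_2: rank ker ∂_2 − rank ∂_3 = (16 − 15) − 0 = 1, and there is no ∂_3, so H_2 = Z.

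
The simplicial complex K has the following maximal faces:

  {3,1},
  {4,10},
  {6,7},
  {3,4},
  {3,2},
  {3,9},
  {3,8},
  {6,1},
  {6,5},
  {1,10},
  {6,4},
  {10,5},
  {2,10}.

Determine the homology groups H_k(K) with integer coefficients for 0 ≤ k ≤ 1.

We work with the vertex ordering 1 < 2 < 3 < 4 < 5 < 6 < 7 < 8 < 9 < 10. The simplices of K, each written with vertices in increasing order, are:

  0-simplices (10): [1], [2], [3], [4], [5], [6], [7], [8], [9], [10]
  1-simplices (13): [1,3], [1,6], [1,10], [2,3], [2,10], [3,4], [3,8], [3,9], [4,6], [4,10], [5,6], [5,10], [6,7]

so the chain groups are C_0 ≅ Z^10, C_1 ≅ Z^13.

Boundary ∂_1: C_1 → C_0 maps an edge to its endpoints' difference, ∂[p,q] = q − p. For instance
  ∂[1,3] = [3] − [1].
The resulting 10×13 matrix has rank 9, and its Smith normal form has invariant factors (1,1,1,1,1,1,1,1,1).

Reading off H_k = ker ∂_k / im ∂_{k+1}:

  H_0: rank C_0 − rank ∂_1 = 10 − 9 = 1, and the invariant factors of ∂_1 are all 1, so H_0 = Z.
  H_1: rank ker ∂_1 − rank ∂_2 = (13 − 9) − 0 = 4, and there is no ∂_2, so H_1 = Z^4.

As a check, the Euler characteristic is 10 − 13 = -3, which agrees with 1 − 4 = -3.

H_0 ≅ Z,  H_1 ≅ Z^4.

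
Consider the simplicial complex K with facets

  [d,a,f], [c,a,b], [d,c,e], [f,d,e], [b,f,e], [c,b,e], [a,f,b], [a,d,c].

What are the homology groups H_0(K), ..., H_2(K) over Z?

H_0 ≅ Z,  H_1 = 0,  H_2 ≅ Z.

We work with the vertex ordering a < b < c < d < e < f. The simplices of K, each written with vertices in increasing order, are:

  0-simplices (6): a, b, c, d, e, f
  1-simplices (12): ab, ac, ad, af, bc, be, bf, cd, ce, de, df, ef
  2-simplices (8): abc, abf, acd, adf, bce, bef, cde, def

giving chain groups C_0 ≅ Z^6, C_1 ≅ Z^12, C_2 ≅ Z^8.

The boundary map ∂_1: C_1 → C_0 is given by ∂[p,q] = [q] − [p]. For instance
  ∂df = f − d.
This gives a 6×12 integer matrix of rank 5; reducing to Smith normal form yields diagonal entries (1,1,1,1,1).

∂_2: C_2 → C_1 maps a triangle to the signed sum of its edges. For instance
  ∂def = ef − df + de,
  ∂abf = bf − af + ab.
As a 12×8 matrix over Z this has rank 7, with invariant factors (1,1,1,1,1,1,1).

Now H_k = ker ∂_k / im ∂_{k+1}, so:

  H_0: rank C_0 − rank ∂_1 = 6 − 5 = 1, and the invariant factors of ∂_1 are all 1, so H_0 = Z.
  H_1: rank ker ∂_1 − rank ∂_2 = (12 − 5) − 7 = 0, and the invariant factors of ∂_2 are all 1, so H_1 = 0.
  H_2: rank ker ∂_2 − rank ∂_3 = (8 − 7) − 0 = 1, and there is no ∂_3, so H_2 = Z.

As a check, the Euler characteristic is 6 − 12 + 8 = 2, which agrees with 1 − 0 + 1 = 2.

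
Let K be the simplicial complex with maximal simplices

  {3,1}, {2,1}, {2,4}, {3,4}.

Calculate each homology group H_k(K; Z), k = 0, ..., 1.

H_0 = Z,  H_1 = Z.

Order the vertices as 1 < 2 < 3 < 4. Listing each simplex with vertices in this order, K has dimension 1 with simplices:

  0-simplices (4): [1], [2], [3], [4]
  1-simplices (4): [1,2], [1,3], [2,4], [3,4]

so the chain groups are C_0 ≅ Z^4, C_1 ≅ Z^4.

∂_1: C_1 → C_0 sends each edge [p,q] (with p < q) to q − p. For instance
  ∂[1,2] = [2] − [1].
The resulting 4×4 matrix has rank 3, and its Smith normal form has invariant factors (1,1,1).

Computing H_k = (kernel of ∂_k) / (image of ∂_{k+1}):

  H_0: rank C_0 − rank ∂_1 = 4 − 3 = 1, and the invariant factors of ∂_1 are all 1, so H_0 = Z.
  H_1: rank ker ∂_1 − rank ∂_2 = (4 − 3) − 0 = 1, and there is no ∂_2, so H_1 = Z.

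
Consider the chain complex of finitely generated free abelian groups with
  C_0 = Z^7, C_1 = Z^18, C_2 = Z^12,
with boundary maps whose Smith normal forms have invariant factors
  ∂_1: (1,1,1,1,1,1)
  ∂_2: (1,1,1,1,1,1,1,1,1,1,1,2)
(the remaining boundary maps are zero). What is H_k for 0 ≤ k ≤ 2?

H_0: b_0 = 7 − 0 − 6 = 1; torsion from ∂_1 factors > 1: none. So H_0 = Z.
H_1: b_1 = 18 − 6 − 12 = 0; torsion from ∂_2 factors > 1: [2]. So H_1 = Z/2Z.
H_2: b_2 = 12 − 12 − 0 = 0; torsion from ∂_3 factors > 1: none. So H_2 = 0.

H_0 = Z,  H_1 = Z/2Z,  H_2 = 0.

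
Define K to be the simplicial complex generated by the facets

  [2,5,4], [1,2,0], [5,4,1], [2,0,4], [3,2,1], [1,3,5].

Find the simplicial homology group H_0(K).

K has 6 vertices, 12 edges, 6 triangles.
rank ∂_0 = 0, rank ∂_1 = 5 ⇒ b_0 = 6 − 0 − 5 = 1; all invariant factors of ∂_1 are 1 so no torsion. So H_0 = Z.

H_0 = Z.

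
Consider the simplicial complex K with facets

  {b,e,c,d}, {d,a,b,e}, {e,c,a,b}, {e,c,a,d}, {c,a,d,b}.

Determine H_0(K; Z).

H_0 ≅ Z.

We work with the vertex ordering a < b < c < d < e. The simplices of K, each written with vertices in increasing order, are:

  0-simplices (5): a, b, c, d, e
  1-simplices (10): ab, ac, ad, ae, bc, bd, be, cd, ce, de
  2-simplices (10): abc, abd, abe, acd, ace, ade, bcd, bce, bde, cde
  3-simplices (5): abcd, abce, abde, acde, bcde

so the chain groups are C_0 ≅ Z^5, C_1 ≅ Z^10, C_2 ≅ Z^10, C_3 ≅ Z^5.

Boundary ∂_1: C_1 → C_0 sends each edge [p,q] (with p < q) to q − p. For instance
  ∂be = e − b.
This gives a 5×10 integer matrix of rank 4; reducing to Smith normal form yields diagonal entries (1,1,1,1).

∂_2: C_2 → C_1 sends each 2-simplex [p,q,r] to [q,r] − [p,r] + [p,q]. For instance
  ∂ade = de − ae + ad,
  ∂abc = bc − ac + ab.
The resulting 10×10 matrix has rank 6, and its Smith normal form has invariant factors (1,1,1,1,1,1).

The boundary map ∂_3: C_3 → C_2 sends each 3-simplex σ to the alternating sum Σ_i (−1)^i (σ with its i-th vertex removed). For instance
  ∂abde = bde − ade + abe − abd,
  ∂bcde = cde − bde + bce − bcd.
The 10×5 boundary matrix has rank 4 and Smith normal form diag(1,1,1,1).

Now H_k = ker ∂_k / im ∂_{k+1}, so:

  H_0: rank C_0 − rank ∂_1 = 5 − 4 = 1, and the invariant factors of ∂_1 are all 1, so H_0 ≅ Z.

(K is a triangulation of the 3-sphere S^3.)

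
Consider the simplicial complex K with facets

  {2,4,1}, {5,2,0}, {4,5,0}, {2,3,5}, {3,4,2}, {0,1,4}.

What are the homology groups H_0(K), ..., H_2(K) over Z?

H_0 ≅ Z,  H_1 ≅ Z,  H_2 = 0.

Order the vertices as 0 < 1 < 2 < 3 < 4 < 5. Listing each simplex with vertices in this order, K has dimension 2 with simplices:

  0-simplices (6): [0], [1], [2], [3], [4], [5]
  1-simplices (12): [0,1], [0,2], [0,4], [0,5], [1,2], [1,4], [2,3], [2,4], [2,5], [3,4], [3,5], [4,5]
  2-simplices (6): [0,1,4], [0,2,5], [0,4,5], [1,2,4], [2,3,4], [2,3,5]

so the chain groups are C_0 ≅ Z^6, C_1 ≅ Z^12, C_2 ≅ Z^6.

Boundary ∂_1: C_1 → C_0 maps an edge to its endpoints' difference, ∂[p,q] = q − p.
The resulting 6×12 matrix has rank 5, and its Smith normal form has invariant factors (1,1,1,1,1).

The boundary map ∂_2: C_2 → C_1 acts by ∂[p,q,r] = [q,r] − [p,r] + [p,q]. For instance
  ∂[0,2,5] = [2,5] − [0,5] + [0,2],
  ∂[2,3,4] = [3,4] − [2,4] + [2,3].
As a 12×6 matrix over Z this has rank 6, with invariant factors (1,1,1,1,1,1).

Now H_k = ker ∂_k / im ∂_{k+1}, so:

  H_0: rank C_0 − rank ∂_1 = 6 − 5 = 1, and the invariant factors of ∂_1 are all 1, so H_0 = Z.
  H_1: rank ker ∂_1 − rank ∂_2 = (12 − 5) − 6 = 1, and the invariant factors of ∂_2 are all 1, so H_1 = Z.
  H_2: rank ker ∂_2 − rank ∂_3 = (6 − 6) − 0 = 0, and there is no ∂_3, so H_2 = 0.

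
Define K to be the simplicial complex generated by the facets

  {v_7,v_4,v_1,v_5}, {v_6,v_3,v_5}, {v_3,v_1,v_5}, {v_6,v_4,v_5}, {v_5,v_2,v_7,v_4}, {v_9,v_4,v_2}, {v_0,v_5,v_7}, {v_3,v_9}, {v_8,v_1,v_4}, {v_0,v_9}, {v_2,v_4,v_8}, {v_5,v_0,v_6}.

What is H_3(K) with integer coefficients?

Take the total order v_0 < v_1 < v_2 < v_3 < v_4 < v_5 < v_6 < v_7 < v_8 < v_9 on the vertex set. Then K (dimension 3) consists of the simplices:

  0-simplices (10): [v_0], [v_1], [v_2], [v_3], [v_4], [v_5], [v_6], [v_7], [v_8], [v_9]
  1-simplices (24): (24 of them)
  2-simplices (15): (15 of them)
  3-simplices (2): [v_1,v_4,v_5,v_7], [v_2,v_4,v_5,v_7]

giving chain groups C_0 ≅ Z^10, C_1 ≅ Z^24, C_2 ≅ Z^15, C_3 ≅ Z^2.

The boundary map ∂_1: C_1 → C_0 maps an edge to its endpoints' difference, ∂[p,q] = q − p. For instance
  ∂[v_2,v_7] = [v_7] − [v_2].
As a 10×24 matrix over Z this has rank 9, with invariant factors (1,1,1,1,1,1,1,1,1).

∂_2: C_2 → C_1 acts by ∂[p,q,r] = [q,r] − [p,r] + [p,q]. For instance
  ∂[v_1,v_3,v_5] = [v_3,v_5] − [v_1,v_5] + [v_1,v_3],
  ∂[v_0,v_5,v_7] = [v_5,v_7] − [v_0,v_7] + [v_0,v_5].
The resulting 24×15 matrix has rank 13, and its Smith normal form has invariant factors (1,1,1,1,1,1,1,1,1,1,1,1,1).

The boundary map ∂_3: C_3 → C_2 sends each 3-simplex σ to the alternating sum Σ_i (−1)^i (σ with its i-th vertex removed). For instance
  ∂[v_1,v_4,v_5,v_7] = [v_4,v_5,v_7] − [v_1,v_5,v_7] + [v_1,v_4,v_7] − [v_1,v_4,v_5],
  ∂[v_2,v_4,v_5,v_7] = [v_4,v_5,v_7] − [v_2,v_5,v_7] + [v_2,v_4,v_7] − [v_2,v_4,v_5].
This gives a 15×2 integer matrix of rank 2; reducing to Smith normal form yields diagonal entries (1,1).

Reading off H_k = ker ∂_k / im ∂_{k+1}:

  H_3: rank ker ∂_3 − rank ∂_4 = (2 − 2) − 0 = 0, and there is no ∂_4, so H_3 = 0.

H_3 = 0.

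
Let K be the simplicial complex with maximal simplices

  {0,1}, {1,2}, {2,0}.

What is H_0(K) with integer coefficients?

H_0 = Z.

Take the total order 0 < 1 < 2 on the vertex set. Then K (dimension 1) consists of the simplices:

  0-simplices (3): [0], [1], [2]
  1-simplices (3): [0,1], [0,2], [1,2]

giving chain groups C_0 ≅ Z^3, C_1 ≅ Z^3.

The boundary map ∂_1: C_1 → C_0 maps an edge to its endpoints' difference, ∂[p,q] = q − p. For instance
  ∂[1,2] = [2] − [1].
The resulting 3×3 matrix has rank 2, and its Smith normal form has invariant factors (1,1).

Now H_k = ker ∂_k / im ∂_{k+1}, so:

  H_0: rank C_0 − rank ∂_1 = 3 − 2 = 1, and the invariant factors of ∂_1 are all 1, so H_0 = Z.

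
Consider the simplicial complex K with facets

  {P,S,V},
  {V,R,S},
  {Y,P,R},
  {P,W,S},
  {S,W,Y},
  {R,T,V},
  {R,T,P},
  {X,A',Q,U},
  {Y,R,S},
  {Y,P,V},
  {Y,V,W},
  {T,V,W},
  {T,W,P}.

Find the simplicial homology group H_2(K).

H_2 ≅ 0.

Take the total order P < Q < R < S < T < U < V < W < X < Y < A' on the vertex set. Then K (dimension 3) consists of the simplices:

  0-simplices (11): [P], [Q], [R], [S], [T], [U], [V], [W], [X], [Y], [A']
  1-simplices (24): (24 of them)
  2-simplices (16): [P,R,T], [P,R,Y], [P,S,V], [P,S,W], [P,T,W], [P,V,Y], [Q,U,X], [Q,U,A'], [Q,X,A'], [R,S,V], [R,S,Y], [R,T,V], [S,W,Y], [T,V,W], [U,X,A'], [V,W,Y]
  3-simplices (1): [Q,U,X,A']

Hence C_0 ≅ Z^11, C_1 ≅ Z^24, C_2 ≅ Z^16, C_3 ≅ Z^1.

Boundary ∂_1: C_1 → C_0 is given by ∂[p,q] = [q] − [p].
The resulting 11×24 matrix has rank 9, and its Smith normal form has invariant factors (1,1,1,1,1,1,1,1,1).

Boundary ∂_2: C_2 → C_1 sends each 2-simplex [p,q,r] to [q,r] − [p,r] + [p,q]. For instance
  ∂[P,V,Y] = [V,Y] − [P,Y] + [P,V],
  ∂[S,W,Y] = [W,Y] − [S,Y] + [S,W].
The 24×16 boundary matrix has rank 15 and Smith normal form diag(1,1,1,1,1,1,1,1,1,1,1,1,1,1,2).

Boundary ∂_3: C_3 → C_2 sends each 3-simplex σ to the alternating sum Σ_i (−1)^i (σ with its i-th vertex removed). For instance
  ∂[Q,U,X,A'] = [U,X,A'] − [Q,X,A'] + [Q,U,A'] − [Q,U,X].
This gives a 16×1 integer matrix of rank 1; reducing to Smith normal form yields diagonal entries (1).

From H_k ≅ ker(∂_k) / im(∂_{k+1}) we obtain:

  H_2: rank ker ∂_2 − rank ∂_3 = (16 − 15) − 1 = 0, and the invariant factors of ∂_3 are all 1, so H_2 = 0.

(K is a triangulation of the disjoint union of the real projective plane RP^2 and the 3-simplex.)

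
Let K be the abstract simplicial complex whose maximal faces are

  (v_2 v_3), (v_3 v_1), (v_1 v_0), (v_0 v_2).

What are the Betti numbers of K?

b_0 = 1, b_1 = 1.

Take the total order v_0 < v_1 < v_2 < v_3 on the vertex set. Then K (dimension 1) consists of the simplices:

  0-simplices (4): [v_0], [v_1], [v_2], [v_3]
  1-simplices (4): [v_0,v_1], [v_0,v_2], [v_1,v_3], [v_2,v_3]

so the chain groups are C_0 ≅ Z^4, C_1 ≅ Z^4.

The boundary map ∂_1: C_1 → C_0 maps an edge to its endpoints' difference, ∂[p,q] = q − p.
As a 4×4 matrix over Z this has rank 3, with invariant factors (1,1,1).

From H_k ≅ ker(∂_k) / im(∂_{k+1}) we obtain:

  H_0: rank C_0 − rank ∂_1 = 4 − 3 = 1, and the invariant factors of ∂_1 are all 1, so H_0 = Z.
  H_1: rank ker ∂_1 − rank ∂_2 = (4 − 3) − 0 = 1, and there is no ∂_2, so H_1 = Z.

Hence the Betti numbers are b_0 = 1, b_1 = 1.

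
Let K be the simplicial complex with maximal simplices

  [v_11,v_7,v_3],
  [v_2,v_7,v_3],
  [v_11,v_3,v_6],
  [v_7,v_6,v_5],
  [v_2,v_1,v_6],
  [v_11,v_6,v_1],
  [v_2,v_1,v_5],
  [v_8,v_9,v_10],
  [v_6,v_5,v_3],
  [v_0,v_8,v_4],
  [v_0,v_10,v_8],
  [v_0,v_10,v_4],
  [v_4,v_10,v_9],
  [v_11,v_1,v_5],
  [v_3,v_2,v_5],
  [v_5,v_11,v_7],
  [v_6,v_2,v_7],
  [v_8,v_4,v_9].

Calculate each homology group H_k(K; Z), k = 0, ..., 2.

H_0 = Z^2,  H_1 = Z/2Z,  H_2 = Z.

Order the vertices as v_0 < v_1 < v_2 < v_3 < v_4 < v_5 < v_6 < v_7 < v_8 < v_9 < v_10 < v_11. Listing each simplex with vertices in this order, K has dimension 2 with simplices:

  0-simplices (12): [v_0], [v_1], [v_2], [v_3], [v_4], [v_5], [v_6], [v_7], [v_8], [v_9], [v_10], [v_11]
  1-simplices (27): (27 of them)
  2-simplices (18): (18 of them)

giving chain groups C_0 ≅ Z^12, C_1 ≅ Z^27, C_2 ≅ Z^18.

The boundary map ∂_1: C_1 → C_0 is given by ∂[p,q] = [q] − [p].
As a 12×27 matrix over Z this has rank 10, with invariant factors (1,1,1,1,1,1,1,1,1,1).

Boundary ∂_2: C_2 → C_1 acts by ∂[p,q,r] = [q,r] − [p,r] + [p,q]. For instance
  ∂[v_3,v_5,v_6] = [v_5,v_6] − [v_3,v_6] + [v_3,v_5],
  ∂[v_0,v_4,v_8] = [v_4,v_8] − [v_0,v_8] + [v_0,v_4].
The resulting 27×18 matrix has rank 17, and its Smith normal form has invariant factors (1,1,1,1,1,1,1,1,1,1,1,1,1,1,1,1,2).

Now H_k = ker ∂_k / im ∂_{k+1}, so:

  H_0: rank C_0 − rank ∂_1 = 12 − 10 = 2, and the invariant factors of ∂_1 are all 1, so H_0 ≅ Z^2.
  H_1: rank ker ∂_1 − rank ∂_2 = (27 − 10) − 17 = 0, and ∂_2 has invariant factor 2 > 1, so H_1 ≅ Z/2Z.
  H_2: rank ker ∂_2 − rank ∂_3 = (18 − 17) − 0 = 1, and there is no ∂_3, so H_2 ≅ Z.

(K is a triangulation of the disjoint union of the real projective plane RP^2 and the 2-sphere S^2.)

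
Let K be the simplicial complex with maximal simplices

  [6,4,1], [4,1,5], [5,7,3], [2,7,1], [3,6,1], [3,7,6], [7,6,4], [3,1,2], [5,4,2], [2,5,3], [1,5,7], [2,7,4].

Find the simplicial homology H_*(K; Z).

H_0 = Z,  H_1 = Z/2,  H_2 = 0.

Order the vertices as 1 < 2 < 3 < 4 < 5 < 6 < 7. Listing each simplex with vertices in this order, K has dimension 2 with simplices:

  0-simplices (7): [1], [2], [3], [4], [5], [6], [7]
  1-simplices (18): [1,2], [1,3], [1,4], [1,5], [1,6], [1,7], [2,3], [2,4], [2,5], [2,7], [3,5], [3,6], [3,7], [4,5], [4,6], [4,7], [5,7], [6,7]
  2-simplices (12): [1,2,3], [1,2,7], [1,3,6], [1,4,5], [1,4,6], [1,5,7], [2,3,5], [2,4,5], [2,4,7], [3,5,7], [3,6,7], [4,6,7]

giving chain groups C_0 ≅ Z^7, C_1 ≅ Z^18, C_2 ≅ Z^12.

The boundary map ∂_1: C_1 → C_0 maps an edge to its endpoints' difference, ∂[p,q] = q − p. For instance
  ∂[2,5] = [5] − [2].
This gives a 7×18 integer matrix of rank 6; reducing to Smith normal form yields diagonal entries (1,1,1,1,1,1).

The boundary map ∂_2: C_2 → C_1 acts by ∂[p,q,r] = [q,r] − [p,r] + [p,q]. For instance
  ∂[2,3,5] = [3,5] − [2,5] + [2,3],
  ∂[2,4,5] = [4,5] − [2,5] + [2,4].
As a 18×12 matrix over Z this has rank 12, with invariant factors (1,1,1,1,1,1,1,1,1,1,1,2).

From H_k ≅ ker(∂_k) / im(∂_{k+1}) we obtain:

  H_0: rank C_0 − rank ∂_1 = 7 − 6 = 1, and the invariant factors of ∂_1 are all 1, so H_0 ≅ Z.
  H_1: rank ker ∂_1 − rank ∂_2 = (18 − 6) − 12 = 0, and ∂_2 has invariant factor 2 > 1, so H_1 ≅ Z/2.
  H_2: rank ker ∂_2 − rank ∂_3 = (12 − 12) − 0 = 0, and there is no ∂_3, so H_2 ≅ 0.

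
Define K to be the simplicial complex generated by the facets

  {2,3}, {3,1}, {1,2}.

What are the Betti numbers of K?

We work with the vertex ordering 1 < 2 < 3. The simplices of K, each written with vertices in increasing order, are:

  0-simplices (3): [1], [2], [3]
  1-simplices (3): [1,2], [1,3], [2,3]

Hence C_0 ≅ Z^3, C_1 ≅ Z^3.

∂_1: C_1 → C_0 sends each edge [p,q] (with p < q) to q − p.
As a 3×3 matrix over Z this has rank 2, with invariant factors (1,1).

Reading off H_k = ker ∂_k / im ∂_{k+1}:

  H_0: rank C_0 − rank ∂_1 = 3 − 2 = 1, and the invariant factors of ∂_1 are all 1, so H_0 ≅ Z.
  H_1: rank ker ∂_1 − rank ∂_2 = (3 − 2) − 0 = 1, and there is no ∂_2, so H_1 ≅ Z.

Hence the Betti numbers are b_0 = 1, b_1 = 1.

b_0 = 1, b_1 = 1.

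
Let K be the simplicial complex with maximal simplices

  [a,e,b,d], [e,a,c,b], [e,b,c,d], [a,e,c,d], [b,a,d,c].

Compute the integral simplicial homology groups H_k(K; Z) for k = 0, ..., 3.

We work with the vertex ordering a < b < c < d < e. The simplices of K, each written with vertices in increasing order, are:

  0-simplices (5): a, b, c, d, e
  1-simplices (10): ab, ac, ad, ae, bc, bd, be, cd, ce, de
  2-simplices (10): abc, abd, abe, acd, ace, ade, bcd, bce, bde, cde
  3-simplices (5): abcd, abce, abde, acde, bcde

Hence C_0 ≅ Z^5, C_1 ≅ Z^10, C_2 ≅ Z^10, C_3 ≅ Z^5.

Boundary ∂_1: C_1 → C_0 maps an edge to its endpoints' difference, ∂[p,q] = q − p. For instance
  ∂de = e − d.
The 5×10 boundary matrix has rank 4 and Smith normal form diag(1,1,1,1).

∂_2: C_2 → C_1 acts by ∂[p,q,r] = [q,r] − [p,r] + [p,q]. For instance
  ∂ace = ce − ae + ac,
  ∂bde = de − be + bd.
As a 10×10 matrix over Z this has rank 6, with invariant factors (1,1,1,1,1,1).

∂_3: C_3 → C_2 sends each 3-simplex σ to the alternating sum Σ_i (−1)^i (σ with its i-th vertex removed). For instance
  ∂acde = cde − ade + ace − acd,
  ∂abce = bce − ace + abe − abc.
This gives a 10×5 integer matrix of rank 4; reducing to Smith normal form yields diagonal entries (1,1,1,1).

Now H_k = ker ∂_k / im ∂_{k+1}, so:

  H_0: rank C_0 − rank ∂_1 = 5 − 4 = 1, and the invariant factors of ∂_1 are all 1, so H_0 = Z.
  H_1: rank ker ∂_1 − rank ∂_2 = (10 − 4) − 6 = 0, and the invariant factors of ∂_2 are all 1, so H_1 = 0.
  H_2: rank ker ∂_2 − rank ∂_3 = (10 − 6) − 4 = 0, and the invariant factors of ∂_3 are all 1, so H_2 = 0.
  H_3: rank ker ∂_3 − rank ∂_4 = (5 − 4) − 0 = 1, and there is no ∂_4, so H_3 = Z.

(K is a triangulation of the 3-sphere S^3.)

H_0 = Z,  H_1 = 0,  H_2 = 0,  H_3 = Z.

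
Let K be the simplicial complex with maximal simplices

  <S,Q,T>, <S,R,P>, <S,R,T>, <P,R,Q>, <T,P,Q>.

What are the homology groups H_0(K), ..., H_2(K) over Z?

Take the total order P < Q < R < S < T on the vertex set. Then K (dimension 2) consists of the simplices:

  0-simplices (5): P, Q, R, S, T
  1-simplices (10): PQ, PR, PS, PT, QR, QS, QT, RS, RT, ST
  2-simplices (5): PQR, PQT, PRS, QST, RST

so the chain groups are C_0 ≅ Z^5, C_1 ≅ Z^10, C_2 ≅ Z^5.

The boundary map ∂_1: C_1 → C_0 maps an edge to its endpoints' difference, ∂[p,q] = q − p. For instance
  ∂PQ = Q − P.
The 5×10 boundary matrix has rank 4 and Smith normal form diag(1,1,1,1).

The boundary map ∂_2: C_2 → C_1 maps a triangle to the signed sum of its edges. For instance
  ∂QST = ST − QT + QS,
  ∂PQT = QT − PT + PQ.
This gives a 10×5 integer matrix of rank 5; reducing to Smith normal form yields diagonal entries (1,1,1,1,1).

Reading off H_k = ker ∂_k / im ∂_{k+1}:

  H_0: rank C_0 − rank ∂_1 = 5 − 4 = 1, and the invariant factors of ∂_1 are all 1, so H_0 = Z.
  H_1: rank ker ∂_1 − rank ∂_2 = (10 − 4) − 5 = 1, and the invariant factors of ∂_2 are all 1, so H_1 = Z.
  H_2: rank ker ∂_2 − rank ∂_3 = (5 − 5) − 0 = 0, and there is no ∂_3, so H_2 = 0.

As a check, the Euler characteristic is 5 − 10 + 5 = 0, which agrees with 1 − 1 + 0 = 0.

H_0 ≅ Z,  H_1 ≅ Z,  H_2 = 0.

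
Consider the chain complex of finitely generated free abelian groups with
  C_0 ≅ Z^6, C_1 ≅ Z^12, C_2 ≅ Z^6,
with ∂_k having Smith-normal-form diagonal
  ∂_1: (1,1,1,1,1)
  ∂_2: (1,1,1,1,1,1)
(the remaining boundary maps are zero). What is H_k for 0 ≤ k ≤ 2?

H_0: b_0 = 6 − 0 − 5 = 1; torsion from ∂_1 factors > 1: none. So H_0 ≅ Z.
H_1: b_1 = 12 − 5 − 6 = 1; torsion from ∂_2 factors > 1: none. So H_1 ≅ Z.
H_2: b_2 = 6 − 6 − 0 = 0; torsion from ∂_3 factors > 1: none. So H_2 ≅ 0.

H_0 ≅ Z,  H_1 ≅ Z,  H_2 = 0.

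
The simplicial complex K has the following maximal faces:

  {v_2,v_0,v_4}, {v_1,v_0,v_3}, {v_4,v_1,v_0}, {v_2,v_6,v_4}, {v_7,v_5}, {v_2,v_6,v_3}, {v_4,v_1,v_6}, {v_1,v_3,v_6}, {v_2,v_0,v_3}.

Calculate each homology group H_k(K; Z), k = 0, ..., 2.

Take the total order v_0 < v_1 < v_2 < v_3 < v_4 < v_5 < v_6 < v_7 on the vertex set. Then K (dimension 2) consists of the simplices:

  0-simplices (8): [v_0], [v_1], [v_2], [v_3], [v_4], [v_5], [v_6], [v_7]
  1-simplices (13): [v_0,v_1], [v_0,v_2], [v_0,v_3], [v_0,v_4], [v_1,v_3], [v_1,v_4], [v_1,v_6], [v_2,v_3], [v_2,v_4], [v_2,v_6], [v_3,v_6], [v_4,v_6], [v_5,v_7]
  2-simplices (8): [v_0,v_1,v_3], [v_0,v_1,v_4], [v_0,v_2,v_3], [v_0,v_2,v_4], [v_1,v_3,v_6], [v_1,v_4,v_6], [v_2,v_3,v_6], [v_2,v_4,v_6]

Hence C_0 ≅ Z^8, C_1 ≅ Z^13, C_2 ≅ Z^8.

Boundary ∂_1: C_1 → C_0 is given by ∂[p,q] = [q] − [p]. For instance
  ∂[v_1,v_3] = [v_3] − [v_1].
This gives a 8×13 integer matrix of rank 6; reducing to Smith normal form yields diagonal entries (1,1,1,1,1,1).

Boundary ∂_2: C_2 → C_1 acts by ∂[p,q,r] = [q,r] − [p,r] + [p,q]. For instance
  ∂[v_2,v_4,v_6] = [v_4,v_6] − [v_2,v_6] + [v_2,v_4],
  ∂[v_0,v_2,v_4] = [v_2,v_4] − [v_0,v_4] + [v_0,v_2].
The resulting 13×8 matrix has rank 7, and its Smith normal form has invariant factors (1,1,1,1,1,1,1).

From H_k ≅ ker(∂_k) / im(∂_{k+1}) we obtain:

  H_0: rank C_0 − rank ∂_1 = 8 − 6 = 2, and the invariant factors of ∂_1 are all 1, so H_0 = Z^2.
  H_1: rank ker ∂_1 − rank ∂_2 = (13 − 6) − 7 = 0, and the invariant factors of ∂_2 are all 1, so H_1 = 0.
  H_2: rank ker ∂_2 − rank ∂_3 = (8 − 7) − 0 = 1, and there is no ∂_3, so H_2 = Z.

As a check, the Euler characteristic is 8 − 13 + 8 = 3, which agrees with 2 − 0 + 1 = 3.
(K is a triangulation of the disjoint union of the 2-sphere S^2 and the 1-simplex.)

H_0 ≅ Z^2,  H_1 = 0,  H_2 ≅ Z.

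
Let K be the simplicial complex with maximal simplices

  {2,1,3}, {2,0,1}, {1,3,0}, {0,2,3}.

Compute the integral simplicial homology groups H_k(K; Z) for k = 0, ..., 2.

H_0 ≅ Z,  H_1 = 0,  H_2 ≅ Z.

Order the vertices as 0 < 1 < 2 < 3. Listing each simplex with vertices in this order, K has dimension 2 with simplices:

  0-simplices (4): [0], [1], [2], [3]
  1-simplices (6): [0,1], [0,2], [0,3], [1,2], [1,3], [2,3]
  2-simplices (4): [0,1,2], [0,1,3], [0,2,3], [1,2,3]

giving chain groups C_0 ≅ Z^4, C_1 ≅ Z^6, C_2 ≅ Z^4.

The boundary map ∂_1: C_1 → C_0 is given by ∂[p,q] = [q] − [p]. For instance
  ∂[2,3] = [3] − [2].
This gives a 4×6 integer matrix of rank 3; reducing to Smith normal form yields diagonal entries (1,1,1).

∂_2: C_2 → C_1 acts by ∂[p,q,r] = [q,r] − [p,r] + [p,q]. For instance
  ∂[1,2,3] = [2,3] − [1,3] + [1,2],
  ∂[0,1,2] = [1,2] − [0,2] + [0,1].
The 6×4 boundary matrix has rank 3 and Smith normal form diag(1,1,1).

Reading off H_k = ker ∂_k / im ∂_{k+1}:

  H_0: rank C_0 − rank ∂_1 = 4 − 3 = 1, and the invariant factors of ∂_1 are all 1, so H_0 ≅ Z.
  H_1: rank ker ∂_1 − rank ∂_2 = (6 − 3) − 3 = 0, and the invariant factors of ∂_2 are all 1, so H_1 ≅ 0.
  H_2: rank ker ∂_2 − rank ∂_3 = (4 − 3) − 0 = 1, and there is no ∂_3, so H_2 ≅ Z.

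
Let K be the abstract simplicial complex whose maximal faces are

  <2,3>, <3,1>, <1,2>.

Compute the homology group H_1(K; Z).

Order the vertices as 1 < 2 < 3. Listing each simplex with vertices in this order, K has dimension 1 with simplices:

  0-simplices (3): [1], [2], [3]
  1-simplices (3): [1,2], [1,3], [2,3]

so the chain groups are C_0 ≅ Z^3, C_1 ≅ Z^3.

The boundary map ∂_1: C_1 → C_0 maps an edge to its endpoints' difference, ∂[p,q] = q − p.
As a 3×3 matrix over Z this has rank 2, with invariant factors (1,1).

From H_k ≅ ker(∂_k) / im(∂_{k+1}) we obtain:

  H_1: rank ker ∂_1 − rank ∂_2 = (3 − 2) − 0 = 1, and there is no ∂_2, so H_1 = Z.

H_1 ≅ Z.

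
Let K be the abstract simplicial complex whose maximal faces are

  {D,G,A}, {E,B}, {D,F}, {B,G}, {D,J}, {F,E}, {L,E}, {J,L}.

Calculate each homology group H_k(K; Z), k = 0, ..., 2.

Take the total order A < B < D < E < F < G < J < L on the vertex set. Then K (dimension 2) consists of the simplices:

  0-simplices (8): A, B, D, E, F, G, J, L
  1-simplices (10): AD, AG, BE, BG, DF, DG, DJ, EF, EL, JL
  2-simplices (1): ADG

Hence C_0 ≅ Z^8, C_1 ≅ Z^10, C_2 ≅ Z^1.

∂_1: C_1 → C_0 is given by ∂[p,q] = [q] − [p].
The 8×10 boundary matrix has rank 7 and Smith normal form diag(1,1,1,1,1,1,1).

Boundary ∂_2: C_2 → C_1 maps a triangle to the signed sum of its edges. For instance
  ∂ADG = DG − AG + AD.
The resulting 10×1 matrix has rank 1, and its Smith normal form has invariant factors (1).

Computing H_k = (kernel of ∂_k) / (image of ∂_{k+1}):

  H_0: rank C_0 − rank ∂_1 = 8 − 7 = 1, and the invariant factors of ∂_1 are all 1, so H_0 = Z.
  H_1: rank ker ∂_1 − rank ∂_2 = (10 − 7) − 1 = 2, and the invariant factors of ∂_2 are all 1, so H_1 = Z^2.
  H_2: rank ker ∂_2 − rank ∂_3 = (1 − 1) − 0 = 0, and there is no ∂_3, so H_2 = 0.

As a check, the Euler characteristic is 8 − 10 + 1 = -1, which agrees with 1 − 2 + 0 = -1.

H_0 = Z,  H_1 = Z^2,  H_2 = 0.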